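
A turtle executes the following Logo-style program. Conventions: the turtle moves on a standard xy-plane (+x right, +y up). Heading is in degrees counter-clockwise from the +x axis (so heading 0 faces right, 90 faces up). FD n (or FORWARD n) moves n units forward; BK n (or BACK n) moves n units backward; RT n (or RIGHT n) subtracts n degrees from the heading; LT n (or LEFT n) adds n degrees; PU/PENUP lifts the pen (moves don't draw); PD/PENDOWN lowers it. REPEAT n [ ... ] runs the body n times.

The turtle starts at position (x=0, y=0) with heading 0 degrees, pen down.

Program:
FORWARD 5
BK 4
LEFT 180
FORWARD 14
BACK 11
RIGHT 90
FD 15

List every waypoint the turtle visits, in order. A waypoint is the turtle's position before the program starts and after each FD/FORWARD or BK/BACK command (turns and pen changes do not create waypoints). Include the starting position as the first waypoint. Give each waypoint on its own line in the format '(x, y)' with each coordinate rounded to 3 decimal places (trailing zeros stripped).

Answer: (0, 0)
(5, 0)
(1, 0)
(-13, 0)
(-2, 0)
(-2, 15)

Derivation:
Executing turtle program step by step:
Start: pos=(0,0), heading=0, pen down
FD 5: (0,0) -> (5,0) [heading=0, draw]
BK 4: (5,0) -> (1,0) [heading=0, draw]
LT 180: heading 0 -> 180
FD 14: (1,0) -> (-13,0) [heading=180, draw]
BK 11: (-13,0) -> (-2,0) [heading=180, draw]
RT 90: heading 180 -> 90
FD 15: (-2,0) -> (-2,15) [heading=90, draw]
Final: pos=(-2,15), heading=90, 5 segment(s) drawn
Waypoints (6 total):
(0, 0)
(5, 0)
(1, 0)
(-13, 0)
(-2, 0)
(-2, 15)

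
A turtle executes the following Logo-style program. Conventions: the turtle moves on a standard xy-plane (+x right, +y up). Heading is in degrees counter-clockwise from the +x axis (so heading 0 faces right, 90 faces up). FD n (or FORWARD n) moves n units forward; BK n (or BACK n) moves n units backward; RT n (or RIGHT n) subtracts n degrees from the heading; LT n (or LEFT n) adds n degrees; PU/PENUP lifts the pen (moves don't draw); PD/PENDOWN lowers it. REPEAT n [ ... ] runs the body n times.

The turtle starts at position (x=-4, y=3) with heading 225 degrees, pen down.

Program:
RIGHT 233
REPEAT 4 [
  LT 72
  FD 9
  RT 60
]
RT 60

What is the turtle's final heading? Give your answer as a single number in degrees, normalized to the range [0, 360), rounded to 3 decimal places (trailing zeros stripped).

Executing turtle program step by step:
Start: pos=(-4,3), heading=225, pen down
RT 233: heading 225 -> 352
REPEAT 4 [
  -- iteration 1/4 --
  LT 72: heading 352 -> 64
  FD 9: (-4,3) -> (-0.055,11.089) [heading=64, draw]
  RT 60: heading 64 -> 4
  -- iteration 2/4 --
  LT 72: heading 4 -> 76
  FD 9: (-0.055,11.089) -> (2.123,19.822) [heading=76, draw]
  RT 60: heading 76 -> 16
  -- iteration 3/4 --
  LT 72: heading 16 -> 88
  FD 9: (2.123,19.822) -> (2.437,28.816) [heading=88, draw]
  RT 60: heading 88 -> 28
  -- iteration 4/4 --
  LT 72: heading 28 -> 100
  FD 9: (2.437,28.816) -> (0.874,37.68) [heading=100, draw]
  RT 60: heading 100 -> 40
]
RT 60: heading 40 -> 340
Final: pos=(0.874,37.68), heading=340, 4 segment(s) drawn

Answer: 340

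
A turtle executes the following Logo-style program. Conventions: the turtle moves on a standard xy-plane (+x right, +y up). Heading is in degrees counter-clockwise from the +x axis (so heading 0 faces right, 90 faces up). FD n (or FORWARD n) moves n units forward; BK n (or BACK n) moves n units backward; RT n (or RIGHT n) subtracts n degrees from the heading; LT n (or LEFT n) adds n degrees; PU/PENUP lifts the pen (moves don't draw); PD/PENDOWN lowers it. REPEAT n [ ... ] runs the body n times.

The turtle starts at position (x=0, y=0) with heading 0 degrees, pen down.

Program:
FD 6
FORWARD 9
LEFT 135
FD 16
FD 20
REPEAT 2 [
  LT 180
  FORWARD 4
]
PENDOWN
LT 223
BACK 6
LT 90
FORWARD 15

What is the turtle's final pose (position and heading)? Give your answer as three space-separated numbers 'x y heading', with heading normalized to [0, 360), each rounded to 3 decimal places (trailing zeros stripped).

Executing turtle program step by step:
Start: pos=(0,0), heading=0, pen down
FD 6: (0,0) -> (6,0) [heading=0, draw]
FD 9: (6,0) -> (15,0) [heading=0, draw]
LT 135: heading 0 -> 135
FD 16: (15,0) -> (3.686,11.314) [heading=135, draw]
FD 20: (3.686,11.314) -> (-10.456,25.456) [heading=135, draw]
REPEAT 2 [
  -- iteration 1/2 --
  LT 180: heading 135 -> 315
  FD 4: (-10.456,25.456) -> (-7.627,22.627) [heading=315, draw]
  -- iteration 2/2 --
  LT 180: heading 315 -> 135
  FD 4: (-7.627,22.627) -> (-10.456,25.456) [heading=135, draw]
]
PD: pen down
LT 223: heading 135 -> 358
BK 6: (-10.456,25.456) -> (-16.452,25.665) [heading=358, draw]
LT 90: heading 358 -> 88
FD 15: (-16.452,25.665) -> (-15.929,40.656) [heading=88, draw]
Final: pos=(-15.929,40.656), heading=88, 8 segment(s) drawn

Answer: -15.929 40.656 88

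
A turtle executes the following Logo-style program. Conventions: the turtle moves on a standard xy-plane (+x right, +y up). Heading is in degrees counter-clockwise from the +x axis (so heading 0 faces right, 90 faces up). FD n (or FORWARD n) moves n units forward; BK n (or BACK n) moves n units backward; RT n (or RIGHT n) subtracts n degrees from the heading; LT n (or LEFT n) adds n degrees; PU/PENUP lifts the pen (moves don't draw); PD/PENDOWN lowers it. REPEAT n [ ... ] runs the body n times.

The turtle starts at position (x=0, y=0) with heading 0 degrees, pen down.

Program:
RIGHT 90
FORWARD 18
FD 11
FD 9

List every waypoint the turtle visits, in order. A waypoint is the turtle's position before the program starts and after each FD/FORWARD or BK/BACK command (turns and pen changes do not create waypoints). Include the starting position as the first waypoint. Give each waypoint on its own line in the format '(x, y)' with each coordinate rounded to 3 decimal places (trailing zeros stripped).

Answer: (0, 0)
(0, -18)
(0, -29)
(0, -38)

Derivation:
Executing turtle program step by step:
Start: pos=(0,0), heading=0, pen down
RT 90: heading 0 -> 270
FD 18: (0,0) -> (0,-18) [heading=270, draw]
FD 11: (0,-18) -> (0,-29) [heading=270, draw]
FD 9: (0,-29) -> (0,-38) [heading=270, draw]
Final: pos=(0,-38), heading=270, 3 segment(s) drawn
Waypoints (4 total):
(0, 0)
(0, -18)
(0, -29)
(0, -38)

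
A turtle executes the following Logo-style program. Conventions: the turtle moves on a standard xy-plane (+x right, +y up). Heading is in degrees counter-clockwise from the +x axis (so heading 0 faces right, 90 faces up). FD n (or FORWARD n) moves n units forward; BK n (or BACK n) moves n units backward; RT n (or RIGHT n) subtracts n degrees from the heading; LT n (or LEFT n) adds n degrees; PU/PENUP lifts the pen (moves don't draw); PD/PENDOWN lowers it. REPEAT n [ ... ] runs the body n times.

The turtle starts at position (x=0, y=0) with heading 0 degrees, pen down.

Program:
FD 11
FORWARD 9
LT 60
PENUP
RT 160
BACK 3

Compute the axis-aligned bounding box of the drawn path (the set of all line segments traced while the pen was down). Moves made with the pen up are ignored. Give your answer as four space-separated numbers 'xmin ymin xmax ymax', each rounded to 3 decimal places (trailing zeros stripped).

Answer: 0 0 20 0

Derivation:
Executing turtle program step by step:
Start: pos=(0,0), heading=0, pen down
FD 11: (0,0) -> (11,0) [heading=0, draw]
FD 9: (11,0) -> (20,0) [heading=0, draw]
LT 60: heading 0 -> 60
PU: pen up
RT 160: heading 60 -> 260
BK 3: (20,0) -> (20.521,2.954) [heading=260, move]
Final: pos=(20.521,2.954), heading=260, 2 segment(s) drawn

Segment endpoints: x in {0, 11, 20}, y in {0}
xmin=0, ymin=0, xmax=20, ymax=0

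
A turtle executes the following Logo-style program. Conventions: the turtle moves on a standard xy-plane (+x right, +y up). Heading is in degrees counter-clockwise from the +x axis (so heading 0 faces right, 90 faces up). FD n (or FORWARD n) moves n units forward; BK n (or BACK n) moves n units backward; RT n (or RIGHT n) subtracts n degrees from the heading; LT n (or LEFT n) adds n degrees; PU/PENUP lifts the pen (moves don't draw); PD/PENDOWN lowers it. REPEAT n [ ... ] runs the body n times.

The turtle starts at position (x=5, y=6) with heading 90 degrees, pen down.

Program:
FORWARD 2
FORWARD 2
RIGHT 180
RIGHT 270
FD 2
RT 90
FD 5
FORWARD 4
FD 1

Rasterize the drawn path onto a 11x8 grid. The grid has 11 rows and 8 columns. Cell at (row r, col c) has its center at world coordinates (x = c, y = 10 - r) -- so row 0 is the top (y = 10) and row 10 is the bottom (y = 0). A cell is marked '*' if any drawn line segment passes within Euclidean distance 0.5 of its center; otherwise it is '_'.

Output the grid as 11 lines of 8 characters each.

Segment 0: (5,6) -> (5,8)
Segment 1: (5,8) -> (5,10)
Segment 2: (5,10) -> (7,10)
Segment 3: (7,10) -> (7,5)
Segment 4: (7,5) -> (7,1)
Segment 5: (7,1) -> (7,0)

Answer: _____***
_____*_*
_____*_*
_____*_*
_____*_*
_______*
_______*
_______*
_______*
_______*
_______*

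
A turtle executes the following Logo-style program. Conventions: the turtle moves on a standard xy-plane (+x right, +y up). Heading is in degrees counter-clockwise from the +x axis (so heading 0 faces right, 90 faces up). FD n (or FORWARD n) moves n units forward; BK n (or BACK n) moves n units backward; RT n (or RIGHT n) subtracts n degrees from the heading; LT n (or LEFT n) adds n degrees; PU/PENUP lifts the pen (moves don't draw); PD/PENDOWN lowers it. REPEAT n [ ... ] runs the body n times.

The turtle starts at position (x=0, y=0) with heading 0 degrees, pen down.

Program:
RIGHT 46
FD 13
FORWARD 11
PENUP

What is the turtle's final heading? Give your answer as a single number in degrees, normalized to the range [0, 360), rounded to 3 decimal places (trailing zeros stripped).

Answer: 314

Derivation:
Executing turtle program step by step:
Start: pos=(0,0), heading=0, pen down
RT 46: heading 0 -> 314
FD 13: (0,0) -> (9.031,-9.351) [heading=314, draw]
FD 11: (9.031,-9.351) -> (16.672,-17.264) [heading=314, draw]
PU: pen up
Final: pos=(16.672,-17.264), heading=314, 2 segment(s) drawn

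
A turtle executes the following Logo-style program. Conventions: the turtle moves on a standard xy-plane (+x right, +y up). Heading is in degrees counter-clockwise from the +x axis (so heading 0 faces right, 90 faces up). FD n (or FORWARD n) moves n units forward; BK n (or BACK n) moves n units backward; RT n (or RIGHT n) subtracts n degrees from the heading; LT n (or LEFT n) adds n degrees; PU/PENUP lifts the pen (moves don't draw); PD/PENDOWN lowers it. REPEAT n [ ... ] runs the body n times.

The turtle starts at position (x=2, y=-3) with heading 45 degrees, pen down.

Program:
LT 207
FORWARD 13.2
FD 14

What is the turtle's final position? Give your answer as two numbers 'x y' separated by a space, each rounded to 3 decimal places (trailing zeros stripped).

Answer: -6.405 -28.869

Derivation:
Executing turtle program step by step:
Start: pos=(2,-3), heading=45, pen down
LT 207: heading 45 -> 252
FD 13.2: (2,-3) -> (-2.079,-15.554) [heading=252, draw]
FD 14: (-2.079,-15.554) -> (-6.405,-28.869) [heading=252, draw]
Final: pos=(-6.405,-28.869), heading=252, 2 segment(s) drawn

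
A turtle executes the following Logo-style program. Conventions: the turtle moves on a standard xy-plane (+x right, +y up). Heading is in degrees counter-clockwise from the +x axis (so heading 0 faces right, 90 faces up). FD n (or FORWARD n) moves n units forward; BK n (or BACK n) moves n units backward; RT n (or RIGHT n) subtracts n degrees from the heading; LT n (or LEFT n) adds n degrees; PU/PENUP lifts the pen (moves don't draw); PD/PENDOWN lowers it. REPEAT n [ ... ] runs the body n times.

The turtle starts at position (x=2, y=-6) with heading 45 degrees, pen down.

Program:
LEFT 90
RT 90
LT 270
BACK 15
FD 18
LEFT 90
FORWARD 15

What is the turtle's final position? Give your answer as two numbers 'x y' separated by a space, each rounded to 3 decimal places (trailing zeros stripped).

Answer: 14.728 2.485

Derivation:
Executing turtle program step by step:
Start: pos=(2,-6), heading=45, pen down
LT 90: heading 45 -> 135
RT 90: heading 135 -> 45
LT 270: heading 45 -> 315
BK 15: (2,-6) -> (-8.607,4.607) [heading=315, draw]
FD 18: (-8.607,4.607) -> (4.121,-8.121) [heading=315, draw]
LT 90: heading 315 -> 45
FD 15: (4.121,-8.121) -> (14.728,2.485) [heading=45, draw]
Final: pos=(14.728,2.485), heading=45, 3 segment(s) drawn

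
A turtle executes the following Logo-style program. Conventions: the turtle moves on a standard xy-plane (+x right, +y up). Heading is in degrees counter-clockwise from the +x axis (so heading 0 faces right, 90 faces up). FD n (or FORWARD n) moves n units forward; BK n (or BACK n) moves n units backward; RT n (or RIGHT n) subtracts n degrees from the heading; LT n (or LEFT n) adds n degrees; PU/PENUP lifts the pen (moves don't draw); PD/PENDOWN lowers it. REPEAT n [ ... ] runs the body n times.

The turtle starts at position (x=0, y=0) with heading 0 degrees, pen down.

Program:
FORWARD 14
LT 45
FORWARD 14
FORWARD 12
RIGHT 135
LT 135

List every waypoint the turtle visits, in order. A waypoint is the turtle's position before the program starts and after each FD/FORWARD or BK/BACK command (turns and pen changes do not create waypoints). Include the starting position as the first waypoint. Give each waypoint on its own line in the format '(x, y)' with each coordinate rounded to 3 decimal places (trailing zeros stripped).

Answer: (0, 0)
(14, 0)
(23.899, 9.899)
(32.385, 18.385)

Derivation:
Executing turtle program step by step:
Start: pos=(0,0), heading=0, pen down
FD 14: (0,0) -> (14,0) [heading=0, draw]
LT 45: heading 0 -> 45
FD 14: (14,0) -> (23.899,9.899) [heading=45, draw]
FD 12: (23.899,9.899) -> (32.385,18.385) [heading=45, draw]
RT 135: heading 45 -> 270
LT 135: heading 270 -> 45
Final: pos=(32.385,18.385), heading=45, 3 segment(s) drawn
Waypoints (4 total):
(0, 0)
(14, 0)
(23.899, 9.899)
(32.385, 18.385)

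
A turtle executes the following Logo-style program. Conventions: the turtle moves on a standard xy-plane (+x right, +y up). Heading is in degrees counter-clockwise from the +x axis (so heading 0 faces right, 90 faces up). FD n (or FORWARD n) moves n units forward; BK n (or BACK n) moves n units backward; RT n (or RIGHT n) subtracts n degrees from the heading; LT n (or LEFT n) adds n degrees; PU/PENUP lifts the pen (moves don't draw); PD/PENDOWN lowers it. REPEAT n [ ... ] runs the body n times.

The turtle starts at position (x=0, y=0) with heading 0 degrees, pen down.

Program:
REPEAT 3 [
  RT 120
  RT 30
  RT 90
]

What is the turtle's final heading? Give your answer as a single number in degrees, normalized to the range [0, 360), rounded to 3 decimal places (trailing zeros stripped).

Answer: 0

Derivation:
Executing turtle program step by step:
Start: pos=(0,0), heading=0, pen down
REPEAT 3 [
  -- iteration 1/3 --
  RT 120: heading 0 -> 240
  RT 30: heading 240 -> 210
  RT 90: heading 210 -> 120
  -- iteration 2/3 --
  RT 120: heading 120 -> 0
  RT 30: heading 0 -> 330
  RT 90: heading 330 -> 240
  -- iteration 3/3 --
  RT 120: heading 240 -> 120
  RT 30: heading 120 -> 90
  RT 90: heading 90 -> 0
]
Final: pos=(0,0), heading=0, 0 segment(s) drawn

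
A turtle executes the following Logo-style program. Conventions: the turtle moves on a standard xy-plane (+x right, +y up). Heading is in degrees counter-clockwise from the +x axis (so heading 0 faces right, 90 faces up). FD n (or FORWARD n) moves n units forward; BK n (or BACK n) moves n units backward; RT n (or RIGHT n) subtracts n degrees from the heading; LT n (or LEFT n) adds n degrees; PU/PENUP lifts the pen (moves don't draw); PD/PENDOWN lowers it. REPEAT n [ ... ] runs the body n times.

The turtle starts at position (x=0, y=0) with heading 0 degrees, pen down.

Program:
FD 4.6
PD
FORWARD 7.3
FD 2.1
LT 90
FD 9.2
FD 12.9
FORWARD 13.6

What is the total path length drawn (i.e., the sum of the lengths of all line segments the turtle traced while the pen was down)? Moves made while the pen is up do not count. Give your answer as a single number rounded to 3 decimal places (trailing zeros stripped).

Executing turtle program step by step:
Start: pos=(0,0), heading=0, pen down
FD 4.6: (0,0) -> (4.6,0) [heading=0, draw]
PD: pen down
FD 7.3: (4.6,0) -> (11.9,0) [heading=0, draw]
FD 2.1: (11.9,0) -> (14,0) [heading=0, draw]
LT 90: heading 0 -> 90
FD 9.2: (14,0) -> (14,9.2) [heading=90, draw]
FD 12.9: (14,9.2) -> (14,22.1) [heading=90, draw]
FD 13.6: (14,22.1) -> (14,35.7) [heading=90, draw]
Final: pos=(14,35.7), heading=90, 6 segment(s) drawn

Segment lengths:
  seg 1: (0,0) -> (4.6,0), length = 4.6
  seg 2: (4.6,0) -> (11.9,0), length = 7.3
  seg 3: (11.9,0) -> (14,0), length = 2.1
  seg 4: (14,0) -> (14,9.2), length = 9.2
  seg 5: (14,9.2) -> (14,22.1), length = 12.9
  seg 6: (14,22.1) -> (14,35.7), length = 13.6
Total = 49.7

Answer: 49.7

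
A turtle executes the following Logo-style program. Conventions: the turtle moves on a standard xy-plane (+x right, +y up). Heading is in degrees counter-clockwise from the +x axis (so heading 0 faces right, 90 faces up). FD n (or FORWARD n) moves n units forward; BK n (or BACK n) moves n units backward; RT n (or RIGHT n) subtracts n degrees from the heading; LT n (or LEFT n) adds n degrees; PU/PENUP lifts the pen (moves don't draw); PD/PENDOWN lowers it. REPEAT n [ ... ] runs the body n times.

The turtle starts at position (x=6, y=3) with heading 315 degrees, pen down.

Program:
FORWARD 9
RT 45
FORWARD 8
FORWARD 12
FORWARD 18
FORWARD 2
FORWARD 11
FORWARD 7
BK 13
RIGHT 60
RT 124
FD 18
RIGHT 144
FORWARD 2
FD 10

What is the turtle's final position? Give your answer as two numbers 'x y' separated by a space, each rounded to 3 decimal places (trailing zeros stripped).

Executing turtle program step by step:
Start: pos=(6,3), heading=315, pen down
FD 9: (6,3) -> (12.364,-3.364) [heading=315, draw]
RT 45: heading 315 -> 270
FD 8: (12.364,-3.364) -> (12.364,-11.364) [heading=270, draw]
FD 12: (12.364,-11.364) -> (12.364,-23.364) [heading=270, draw]
FD 18: (12.364,-23.364) -> (12.364,-41.364) [heading=270, draw]
FD 2: (12.364,-41.364) -> (12.364,-43.364) [heading=270, draw]
FD 11: (12.364,-43.364) -> (12.364,-54.364) [heading=270, draw]
FD 7: (12.364,-54.364) -> (12.364,-61.364) [heading=270, draw]
BK 13: (12.364,-61.364) -> (12.364,-48.364) [heading=270, draw]
RT 60: heading 270 -> 210
RT 124: heading 210 -> 86
FD 18: (12.364,-48.364) -> (13.62,-30.408) [heading=86, draw]
RT 144: heading 86 -> 302
FD 2: (13.62,-30.408) -> (14.679,-32.104) [heading=302, draw]
FD 10: (14.679,-32.104) -> (19.979,-40.584) [heading=302, draw]
Final: pos=(19.979,-40.584), heading=302, 11 segment(s) drawn

Answer: 19.979 -40.584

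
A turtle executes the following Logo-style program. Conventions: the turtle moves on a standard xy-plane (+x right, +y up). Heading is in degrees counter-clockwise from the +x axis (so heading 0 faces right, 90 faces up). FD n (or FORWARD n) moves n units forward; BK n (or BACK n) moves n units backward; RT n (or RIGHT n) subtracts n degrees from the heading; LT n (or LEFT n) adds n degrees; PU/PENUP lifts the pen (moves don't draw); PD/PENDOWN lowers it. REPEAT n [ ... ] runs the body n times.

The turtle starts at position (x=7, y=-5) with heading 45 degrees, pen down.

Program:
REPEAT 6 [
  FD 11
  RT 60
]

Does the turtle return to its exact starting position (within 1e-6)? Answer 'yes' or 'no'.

Answer: yes

Derivation:
Executing turtle program step by step:
Start: pos=(7,-5), heading=45, pen down
REPEAT 6 [
  -- iteration 1/6 --
  FD 11: (7,-5) -> (14.778,2.778) [heading=45, draw]
  RT 60: heading 45 -> 345
  -- iteration 2/6 --
  FD 11: (14.778,2.778) -> (25.403,-0.069) [heading=345, draw]
  RT 60: heading 345 -> 285
  -- iteration 3/6 --
  FD 11: (25.403,-0.069) -> (28.25,-10.694) [heading=285, draw]
  RT 60: heading 285 -> 225
  -- iteration 4/6 --
  FD 11: (28.25,-10.694) -> (20.472,-18.472) [heading=225, draw]
  RT 60: heading 225 -> 165
  -- iteration 5/6 --
  FD 11: (20.472,-18.472) -> (9.847,-15.625) [heading=165, draw]
  RT 60: heading 165 -> 105
  -- iteration 6/6 --
  FD 11: (9.847,-15.625) -> (7,-5) [heading=105, draw]
  RT 60: heading 105 -> 45
]
Final: pos=(7,-5), heading=45, 6 segment(s) drawn

Start position: (7, -5)
Final position: (7, -5)
Distance = 0; < 1e-6 -> CLOSED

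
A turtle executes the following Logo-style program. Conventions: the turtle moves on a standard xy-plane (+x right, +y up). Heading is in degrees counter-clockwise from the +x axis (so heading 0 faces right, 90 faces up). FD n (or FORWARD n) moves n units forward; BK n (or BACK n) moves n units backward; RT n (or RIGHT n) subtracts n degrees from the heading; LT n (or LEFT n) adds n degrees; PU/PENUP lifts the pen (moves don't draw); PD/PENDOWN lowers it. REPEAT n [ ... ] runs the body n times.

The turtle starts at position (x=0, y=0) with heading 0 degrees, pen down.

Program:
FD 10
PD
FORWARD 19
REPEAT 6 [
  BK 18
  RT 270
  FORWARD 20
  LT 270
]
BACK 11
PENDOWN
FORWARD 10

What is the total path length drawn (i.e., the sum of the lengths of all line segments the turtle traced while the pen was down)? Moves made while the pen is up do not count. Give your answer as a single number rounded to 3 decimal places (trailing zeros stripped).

Answer: 278

Derivation:
Executing turtle program step by step:
Start: pos=(0,0), heading=0, pen down
FD 10: (0,0) -> (10,0) [heading=0, draw]
PD: pen down
FD 19: (10,0) -> (29,0) [heading=0, draw]
REPEAT 6 [
  -- iteration 1/6 --
  BK 18: (29,0) -> (11,0) [heading=0, draw]
  RT 270: heading 0 -> 90
  FD 20: (11,0) -> (11,20) [heading=90, draw]
  LT 270: heading 90 -> 0
  -- iteration 2/6 --
  BK 18: (11,20) -> (-7,20) [heading=0, draw]
  RT 270: heading 0 -> 90
  FD 20: (-7,20) -> (-7,40) [heading=90, draw]
  LT 270: heading 90 -> 0
  -- iteration 3/6 --
  BK 18: (-7,40) -> (-25,40) [heading=0, draw]
  RT 270: heading 0 -> 90
  FD 20: (-25,40) -> (-25,60) [heading=90, draw]
  LT 270: heading 90 -> 0
  -- iteration 4/6 --
  BK 18: (-25,60) -> (-43,60) [heading=0, draw]
  RT 270: heading 0 -> 90
  FD 20: (-43,60) -> (-43,80) [heading=90, draw]
  LT 270: heading 90 -> 0
  -- iteration 5/6 --
  BK 18: (-43,80) -> (-61,80) [heading=0, draw]
  RT 270: heading 0 -> 90
  FD 20: (-61,80) -> (-61,100) [heading=90, draw]
  LT 270: heading 90 -> 0
  -- iteration 6/6 --
  BK 18: (-61,100) -> (-79,100) [heading=0, draw]
  RT 270: heading 0 -> 90
  FD 20: (-79,100) -> (-79,120) [heading=90, draw]
  LT 270: heading 90 -> 0
]
BK 11: (-79,120) -> (-90,120) [heading=0, draw]
PD: pen down
FD 10: (-90,120) -> (-80,120) [heading=0, draw]
Final: pos=(-80,120), heading=0, 16 segment(s) drawn

Segment lengths:
  seg 1: (0,0) -> (10,0), length = 10
  seg 2: (10,0) -> (29,0), length = 19
  seg 3: (29,0) -> (11,0), length = 18
  seg 4: (11,0) -> (11,20), length = 20
  seg 5: (11,20) -> (-7,20), length = 18
  seg 6: (-7,20) -> (-7,40), length = 20
  seg 7: (-7,40) -> (-25,40), length = 18
  seg 8: (-25,40) -> (-25,60), length = 20
  seg 9: (-25,60) -> (-43,60), length = 18
  seg 10: (-43,60) -> (-43,80), length = 20
  seg 11: (-43,80) -> (-61,80), length = 18
  seg 12: (-61,80) -> (-61,100), length = 20
  seg 13: (-61,100) -> (-79,100), length = 18
  seg 14: (-79,100) -> (-79,120), length = 20
  seg 15: (-79,120) -> (-90,120), length = 11
  seg 16: (-90,120) -> (-80,120), length = 10
Total = 278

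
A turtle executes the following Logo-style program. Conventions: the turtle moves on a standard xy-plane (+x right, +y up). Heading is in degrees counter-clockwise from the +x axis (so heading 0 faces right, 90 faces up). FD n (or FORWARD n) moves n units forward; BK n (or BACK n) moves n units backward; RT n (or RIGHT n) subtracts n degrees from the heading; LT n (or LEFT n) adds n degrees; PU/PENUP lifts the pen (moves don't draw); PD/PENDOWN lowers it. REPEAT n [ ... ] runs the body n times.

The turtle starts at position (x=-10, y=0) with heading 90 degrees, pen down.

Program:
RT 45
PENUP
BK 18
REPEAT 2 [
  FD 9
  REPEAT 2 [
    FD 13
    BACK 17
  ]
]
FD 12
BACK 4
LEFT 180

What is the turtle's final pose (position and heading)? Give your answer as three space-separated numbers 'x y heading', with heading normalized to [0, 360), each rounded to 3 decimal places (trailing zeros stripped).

Executing turtle program step by step:
Start: pos=(-10,0), heading=90, pen down
RT 45: heading 90 -> 45
PU: pen up
BK 18: (-10,0) -> (-22.728,-12.728) [heading=45, move]
REPEAT 2 [
  -- iteration 1/2 --
  FD 9: (-22.728,-12.728) -> (-16.364,-6.364) [heading=45, move]
  REPEAT 2 [
    -- iteration 1/2 --
    FD 13: (-16.364,-6.364) -> (-7.172,2.828) [heading=45, move]
    BK 17: (-7.172,2.828) -> (-19.192,-9.192) [heading=45, move]
    -- iteration 2/2 --
    FD 13: (-19.192,-9.192) -> (-10,0) [heading=45, move]
    BK 17: (-10,0) -> (-22.021,-12.021) [heading=45, move]
  ]
  -- iteration 2/2 --
  FD 9: (-22.021,-12.021) -> (-15.657,-5.657) [heading=45, move]
  REPEAT 2 [
    -- iteration 1/2 --
    FD 13: (-15.657,-5.657) -> (-6.464,3.536) [heading=45, move]
    BK 17: (-6.464,3.536) -> (-18.485,-8.485) [heading=45, move]
    -- iteration 2/2 --
    FD 13: (-18.485,-8.485) -> (-9.293,0.707) [heading=45, move]
    BK 17: (-9.293,0.707) -> (-21.314,-11.314) [heading=45, move]
  ]
]
FD 12: (-21.314,-11.314) -> (-12.828,-2.828) [heading=45, move]
BK 4: (-12.828,-2.828) -> (-15.657,-5.657) [heading=45, move]
LT 180: heading 45 -> 225
Final: pos=(-15.657,-5.657), heading=225, 0 segment(s) drawn

Answer: -15.657 -5.657 225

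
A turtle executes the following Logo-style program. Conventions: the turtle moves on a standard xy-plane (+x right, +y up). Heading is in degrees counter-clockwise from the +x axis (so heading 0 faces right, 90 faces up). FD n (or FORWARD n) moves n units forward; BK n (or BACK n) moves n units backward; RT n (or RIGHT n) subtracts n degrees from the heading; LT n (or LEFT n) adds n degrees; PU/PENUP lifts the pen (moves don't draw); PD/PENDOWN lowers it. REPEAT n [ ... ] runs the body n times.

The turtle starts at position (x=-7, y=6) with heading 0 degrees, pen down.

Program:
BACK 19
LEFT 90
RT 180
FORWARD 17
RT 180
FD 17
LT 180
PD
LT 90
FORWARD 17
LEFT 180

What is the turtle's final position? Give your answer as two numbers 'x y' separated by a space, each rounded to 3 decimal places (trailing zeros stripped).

Answer: -9 6

Derivation:
Executing turtle program step by step:
Start: pos=(-7,6), heading=0, pen down
BK 19: (-7,6) -> (-26,6) [heading=0, draw]
LT 90: heading 0 -> 90
RT 180: heading 90 -> 270
FD 17: (-26,6) -> (-26,-11) [heading=270, draw]
RT 180: heading 270 -> 90
FD 17: (-26,-11) -> (-26,6) [heading=90, draw]
LT 180: heading 90 -> 270
PD: pen down
LT 90: heading 270 -> 0
FD 17: (-26,6) -> (-9,6) [heading=0, draw]
LT 180: heading 0 -> 180
Final: pos=(-9,6), heading=180, 4 segment(s) drawn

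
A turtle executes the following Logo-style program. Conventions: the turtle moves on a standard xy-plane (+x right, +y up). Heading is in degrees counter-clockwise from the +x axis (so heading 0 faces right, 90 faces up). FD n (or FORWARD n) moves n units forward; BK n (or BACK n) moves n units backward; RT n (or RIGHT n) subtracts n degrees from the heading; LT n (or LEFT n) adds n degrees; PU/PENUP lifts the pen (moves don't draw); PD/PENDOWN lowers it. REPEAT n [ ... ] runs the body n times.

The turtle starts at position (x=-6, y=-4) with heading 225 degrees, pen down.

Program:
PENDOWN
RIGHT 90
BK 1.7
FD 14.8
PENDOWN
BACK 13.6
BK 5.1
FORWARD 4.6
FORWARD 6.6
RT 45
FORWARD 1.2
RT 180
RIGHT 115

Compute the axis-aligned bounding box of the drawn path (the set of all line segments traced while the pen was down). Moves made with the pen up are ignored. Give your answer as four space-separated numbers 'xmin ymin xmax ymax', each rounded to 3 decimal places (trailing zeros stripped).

Answer: -15.263 -7.96 -2.04 5.263

Derivation:
Executing turtle program step by step:
Start: pos=(-6,-4), heading=225, pen down
PD: pen down
RT 90: heading 225 -> 135
BK 1.7: (-6,-4) -> (-4.798,-5.202) [heading=135, draw]
FD 14.8: (-4.798,-5.202) -> (-15.263,5.263) [heading=135, draw]
PD: pen down
BK 13.6: (-15.263,5.263) -> (-5.646,-4.354) [heading=135, draw]
BK 5.1: (-5.646,-4.354) -> (-2.04,-7.96) [heading=135, draw]
FD 4.6: (-2.04,-7.96) -> (-5.293,-4.707) [heading=135, draw]
FD 6.6: (-5.293,-4.707) -> (-9.96,-0.04) [heading=135, draw]
RT 45: heading 135 -> 90
FD 1.2: (-9.96,-0.04) -> (-9.96,1.16) [heading=90, draw]
RT 180: heading 90 -> 270
RT 115: heading 270 -> 155
Final: pos=(-9.96,1.16), heading=155, 7 segment(s) drawn

Segment endpoints: x in {-15.263, -9.96, -6, -5.646, -5.293, -4.798, -2.04}, y in {-7.96, -5.202, -4.707, -4.354, -4, -0.04, 1.16, 5.263}
xmin=-15.263, ymin=-7.96, xmax=-2.04, ymax=5.263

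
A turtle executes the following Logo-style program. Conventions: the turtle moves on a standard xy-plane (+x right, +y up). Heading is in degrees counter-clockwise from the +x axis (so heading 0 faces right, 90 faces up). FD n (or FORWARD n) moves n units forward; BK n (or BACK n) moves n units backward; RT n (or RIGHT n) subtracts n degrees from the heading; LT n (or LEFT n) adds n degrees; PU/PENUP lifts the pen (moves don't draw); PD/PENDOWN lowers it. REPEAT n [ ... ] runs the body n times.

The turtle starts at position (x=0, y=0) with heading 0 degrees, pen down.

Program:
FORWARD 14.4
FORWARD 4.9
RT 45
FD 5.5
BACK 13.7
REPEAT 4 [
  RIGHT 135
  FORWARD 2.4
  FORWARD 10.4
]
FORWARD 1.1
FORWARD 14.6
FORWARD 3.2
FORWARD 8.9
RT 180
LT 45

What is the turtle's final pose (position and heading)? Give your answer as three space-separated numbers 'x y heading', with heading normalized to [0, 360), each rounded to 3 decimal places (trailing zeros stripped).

Answer: -18.956 30.758 0

Derivation:
Executing turtle program step by step:
Start: pos=(0,0), heading=0, pen down
FD 14.4: (0,0) -> (14.4,0) [heading=0, draw]
FD 4.9: (14.4,0) -> (19.3,0) [heading=0, draw]
RT 45: heading 0 -> 315
FD 5.5: (19.3,0) -> (23.189,-3.889) [heading=315, draw]
BK 13.7: (23.189,-3.889) -> (13.502,5.798) [heading=315, draw]
REPEAT 4 [
  -- iteration 1/4 --
  RT 135: heading 315 -> 180
  FD 2.4: (13.502,5.798) -> (11.102,5.798) [heading=180, draw]
  FD 10.4: (11.102,5.798) -> (0.702,5.798) [heading=180, draw]
  -- iteration 2/4 --
  RT 135: heading 180 -> 45
  FD 2.4: (0.702,5.798) -> (2.399,7.495) [heading=45, draw]
  FD 10.4: (2.399,7.495) -> (9.753,14.849) [heading=45, draw]
  -- iteration 3/4 --
  RT 135: heading 45 -> 270
  FD 2.4: (9.753,14.849) -> (9.753,12.449) [heading=270, draw]
  FD 10.4: (9.753,12.449) -> (9.753,2.049) [heading=270, draw]
  -- iteration 4/4 --
  RT 135: heading 270 -> 135
  FD 2.4: (9.753,2.049) -> (8.056,3.746) [heading=135, draw]
  FD 10.4: (8.056,3.746) -> (0.702,11.1) [heading=135, draw]
]
FD 1.1: (0.702,11.1) -> (-0.076,11.878) [heading=135, draw]
FD 14.6: (-0.076,11.878) -> (-10.4,22.202) [heading=135, draw]
FD 3.2: (-10.4,22.202) -> (-12.663,24.465) [heading=135, draw]
FD 8.9: (-12.663,24.465) -> (-18.956,30.758) [heading=135, draw]
RT 180: heading 135 -> 315
LT 45: heading 315 -> 0
Final: pos=(-18.956,30.758), heading=0, 16 segment(s) drawn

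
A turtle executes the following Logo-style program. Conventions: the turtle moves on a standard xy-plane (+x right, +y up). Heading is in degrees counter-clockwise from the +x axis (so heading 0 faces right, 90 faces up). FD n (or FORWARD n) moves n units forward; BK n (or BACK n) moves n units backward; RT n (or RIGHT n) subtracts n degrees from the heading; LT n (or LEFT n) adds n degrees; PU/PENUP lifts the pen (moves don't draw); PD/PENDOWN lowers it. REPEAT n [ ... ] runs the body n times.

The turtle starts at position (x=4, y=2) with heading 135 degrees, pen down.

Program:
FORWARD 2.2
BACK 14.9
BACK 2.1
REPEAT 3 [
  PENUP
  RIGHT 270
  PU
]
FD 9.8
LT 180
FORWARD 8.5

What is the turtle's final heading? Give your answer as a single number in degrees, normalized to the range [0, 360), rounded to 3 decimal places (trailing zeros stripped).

Executing turtle program step by step:
Start: pos=(4,2), heading=135, pen down
FD 2.2: (4,2) -> (2.444,3.556) [heading=135, draw]
BK 14.9: (2.444,3.556) -> (12.98,-6.98) [heading=135, draw]
BK 2.1: (12.98,-6.98) -> (14.465,-8.465) [heading=135, draw]
REPEAT 3 [
  -- iteration 1/3 --
  PU: pen up
  RT 270: heading 135 -> 225
  PU: pen up
  -- iteration 2/3 --
  PU: pen up
  RT 270: heading 225 -> 315
  PU: pen up
  -- iteration 3/3 --
  PU: pen up
  RT 270: heading 315 -> 45
  PU: pen up
]
FD 9.8: (14.465,-8.465) -> (21.395,-1.536) [heading=45, move]
LT 180: heading 45 -> 225
FD 8.5: (21.395,-1.536) -> (15.384,-7.546) [heading=225, move]
Final: pos=(15.384,-7.546), heading=225, 3 segment(s) drawn

Answer: 225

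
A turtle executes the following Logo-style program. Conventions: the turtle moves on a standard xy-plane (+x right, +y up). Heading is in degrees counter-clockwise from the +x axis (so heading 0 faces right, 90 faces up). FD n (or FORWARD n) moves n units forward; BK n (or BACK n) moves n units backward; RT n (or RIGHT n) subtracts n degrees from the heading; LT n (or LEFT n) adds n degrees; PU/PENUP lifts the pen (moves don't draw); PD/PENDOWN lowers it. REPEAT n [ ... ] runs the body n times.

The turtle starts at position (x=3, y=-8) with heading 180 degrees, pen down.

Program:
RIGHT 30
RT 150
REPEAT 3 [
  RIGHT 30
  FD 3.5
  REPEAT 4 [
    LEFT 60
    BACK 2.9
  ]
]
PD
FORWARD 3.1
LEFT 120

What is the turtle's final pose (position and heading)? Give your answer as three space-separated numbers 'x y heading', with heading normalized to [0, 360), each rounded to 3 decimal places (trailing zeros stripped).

Executing turtle program step by step:
Start: pos=(3,-8), heading=180, pen down
RT 30: heading 180 -> 150
RT 150: heading 150 -> 0
REPEAT 3 [
  -- iteration 1/3 --
  RT 30: heading 0 -> 330
  FD 3.5: (3,-8) -> (6.031,-9.75) [heading=330, draw]
  REPEAT 4 [
    -- iteration 1/4 --
    LT 60: heading 330 -> 30
    BK 2.9: (6.031,-9.75) -> (3.52,-11.2) [heading=30, draw]
    -- iteration 2/4 --
    LT 60: heading 30 -> 90
    BK 2.9: (3.52,-11.2) -> (3.52,-14.1) [heading=90, draw]
    -- iteration 3/4 --
    LT 60: heading 90 -> 150
    BK 2.9: (3.52,-14.1) -> (6.031,-15.55) [heading=150, draw]
    -- iteration 4/4 --
    LT 60: heading 150 -> 210
    BK 2.9: (6.031,-15.55) -> (8.543,-14.1) [heading=210, draw]
  ]
  -- iteration 2/3 --
  RT 30: heading 210 -> 180
  FD 3.5: (8.543,-14.1) -> (5.043,-14.1) [heading=180, draw]
  REPEAT 4 [
    -- iteration 1/4 --
    LT 60: heading 180 -> 240
    BK 2.9: (5.043,-14.1) -> (6.493,-11.589) [heading=240, draw]
    -- iteration 2/4 --
    LT 60: heading 240 -> 300
    BK 2.9: (6.493,-11.589) -> (5.043,-9.077) [heading=300, draw]
    -- iteration 3/4 --
    LT 60: heading 300 -> 0
    BK 2.9: (5.043,-9.077) -> (2.143,-9.077) [heading=0, draw]
    -- iteration 4/4 --
    LT 60: heading 0 -> 60
    BK 2.9: (2.143,-9.077) -> (0.693,-11.589) [heading=60, draw]
  ]
  -- iteration 3/3 --
  RT 30: heading 60 -> 30
  FD 3.5: (0.693,-11.589) -> (3.724,-9.839) [heading=30, draw]
  REPEAT 4 [
    -- iteration 1/4 --
    LT 60: heading 30 -> 90
    BK 2.9: (3.724,-9.839) -> (3.724,-12.739) [heading=90, draw]
    -- iteration 2/4 --
    LT 60: heading 90 -> 150
    BK 2.9: (3.724,-12.739) -> (6.235,-14.189) [heading=150, draw]
    -- iteration 3/4 --
    LT 60: heading 150 -> 210
    BK 2.9: (6.235,-14.189) -> (8.747,-12.739) [heading=210, draw]
    -- iteration 4/4 --
    LT 60: heading 210 -> 270
    BK 2.9: (8.747,-12.739) -> (8.747,-9.839) [heading=270, draw]
  ]
]
PD: pen down
FD 3.1: (8.747,-9.839) -> (8.747,-12.939) [heading=270, draw]
LT 120: heading 270 -> 30
Final: pos=(8.747,-12.939), heading=30, 16 segment(s) drawn

Answer: 8.747 -12.939 30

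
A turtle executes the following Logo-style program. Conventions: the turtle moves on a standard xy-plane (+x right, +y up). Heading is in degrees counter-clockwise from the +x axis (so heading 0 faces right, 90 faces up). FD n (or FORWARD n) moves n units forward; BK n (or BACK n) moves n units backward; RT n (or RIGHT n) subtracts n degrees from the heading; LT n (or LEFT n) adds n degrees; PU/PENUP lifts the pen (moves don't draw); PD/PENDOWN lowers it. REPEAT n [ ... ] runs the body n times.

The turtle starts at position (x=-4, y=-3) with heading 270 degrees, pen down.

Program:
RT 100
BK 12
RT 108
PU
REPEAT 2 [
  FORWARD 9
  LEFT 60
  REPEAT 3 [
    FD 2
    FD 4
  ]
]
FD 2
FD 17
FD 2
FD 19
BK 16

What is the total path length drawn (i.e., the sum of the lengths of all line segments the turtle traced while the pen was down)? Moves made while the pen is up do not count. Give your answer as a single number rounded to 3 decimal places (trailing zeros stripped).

Answer: 12

Derivation:
Executing turtle program step by step:
Start: pos=(-4,-3), heading=270, pen down
RT 100: heading 270 -> 170
BK 12: (-4,-3) -> (7.818,-5.084) [heading=170, draw]
RT 108: heading 170 -> 62
PU: pen up
REPEAT 2 [
  -- iteration 1/2 --
  FD 9: (7.818,-5.084) -> (12.043,2.863) [heading=62, move]
  LT 60: heading 62 -> 122
  REPEAT 3 [
    -- iteration 1/3 --
    FD 2: (12.043,2.863) -> (10.983,4.559) [heading=122, move]
    FD 4: (10.983,4.559) -> (8.863,7.951) [heading=122, move]
    -- iteration 2/3 --
    FD 2: (8.863,7.951) -> (7.804,9.647) [heading=122, move]
    FD 4: (7.804,9.647) -> (5.684,13.039) [heading=122, move]
    -- iteration 3/3 --
    FD 2: (5.684,13.039) -> (4.624,14.735) [heading=122, move]
    FD 4: (4.624,14.735) -> (2.504,18.128) [heading=122, move]
  ]
  -- iteration 2/2 --
  FD 9: (2.504,18.128) -> (-2.265,25.76) [heading=122, move]
  LT 60: heading 122 -> 182
  REPEAT 3 [
    -- iteration 1/3 --
    FD 2: (-2.265,25.76) -> (-4.264,25.69) [heading=182, move]
    FD 4: (-4.264,25.69) -> (-8.261,25.551) [heading=182, move]
    -- iteration 2/3 --
    FD 2: (-8.261,25.551) -> (-10.26,25.481) [heading=182, move]
    FD 4: (-10.26,25.481) -> (-14.258,25.341) [heading=182, move]
    -- iteration 3/3 --
    FD 2: (-14.258,25.341) -> (-16.256,25.271) [heading=182, move]
    FD 4: (-16.256,25.271) -> (-20.254,25.132) [heading=182, move]
  ]
]
FD 2: (-20.254,25.132) -> (-22.253,25.062) [heading=182, move]
FD 17: (-22.253,25.062) -> (-39.242,24.469) [heading=182, move]
FD 2: (-39.242,24.469) -> (-41.241,24.399) [heading=182, move]
FD 19: (-41.241,24.399) -> (-60.23,23.736) [heading=182, move]
BK 16: (-60.23,23.736) -> (-44.239,24.294) [heading=182, move]
Final: pos=(-44.239,24.294), heading=182, 1 segment(s) drawn

Segment lengths:
  seg 1: (-4,-3) -> (7.818,-5.084), length = 12
Total = 12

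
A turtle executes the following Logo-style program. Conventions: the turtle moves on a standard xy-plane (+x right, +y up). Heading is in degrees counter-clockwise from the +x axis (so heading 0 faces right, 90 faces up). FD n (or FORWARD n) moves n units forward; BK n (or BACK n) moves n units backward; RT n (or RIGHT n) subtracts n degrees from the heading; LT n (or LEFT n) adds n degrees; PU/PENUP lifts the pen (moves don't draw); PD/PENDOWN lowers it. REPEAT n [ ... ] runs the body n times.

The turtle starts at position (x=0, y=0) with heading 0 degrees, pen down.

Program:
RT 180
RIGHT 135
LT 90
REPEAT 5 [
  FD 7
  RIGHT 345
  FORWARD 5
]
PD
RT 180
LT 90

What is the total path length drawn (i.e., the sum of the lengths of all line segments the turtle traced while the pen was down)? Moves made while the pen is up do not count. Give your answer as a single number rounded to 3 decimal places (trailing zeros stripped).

Executing turtle program step by step:
Start: pos=(0,0), heading=0, pen down
RT 180: heading 0 -> 180
RT 135: heading 180 -> 45
LT 90: heading 45 -> 135
REPEAT 5 [
  -- iteration 1/5 --
  FD 7: (0,0) -> (-4.95,4.95) [heading=135, draw]
  RT 345: heading 135 -> 150
  FD 5: (-4.95,4.95) -> (-9.28,7.45) [heading=150, draw]
  -- iteration 2/5 --
  FD 7: (-9.28,7.45) -> (-15.342,10.95) [heading=150, draw]
  RT 345: heading 150 -> 165
  FD 5: (-15.342,10.95) -> (-20.172,12.244) [heading=165, draw]
  -- iteration 3/5 --
  FD 7: (-20.172,12.244) -> (-26.933,14.056) [heading=165, draw]
  RT 345: heading 165 -> 180
  FD 5: (-26.933,14.056) -> (-31.933,14.056) [heading=180, draw]
  -- iteration 4/5 --
  FD 7: (-31.933,14.056) -> (-38.933,14.056) [heading=180, draw]
  RT 345: heading 180 -> 195
  FD 5: (-38.933,14.056) -> (-43.763,12.761) [heading=195, draw]
  -- iteration 5/5 --
  FD 7: (-43.763,12.761) -> (-50.524,10.95) [heading=195, draw]
  RT 345: heading 195 -> 210
  FD 5: (-50.524,10.95) -> (-54.854,8.45) [heading=210, draw]
]
PD: pen down
RT 180: heading 210 -> 30
LT 90: heading 30 -> 120
Final: pos=(-54.854,8.45), heading=120, 10 segment(s) drawn

Segment lengths:
  seg 1: (0,0) -> (-4.95,4.95), length = 7
  seg 2: (-4.95,4.95) -> (-9.28,7.45), length = 5
  seg 3: (-9.28,7.45) -> (-15.342,10.95), length = 7
  seg 4: (-15.342,10.95) -> (-20.172,12.244), length = 5
  seg 5: (-20.172,12.244) -> (-26.933,14.056), length = 7
  seg 6: (-26.933,14.056) -> (-31.933,14.056), length = 5
  seg 7: (-31.933,14.056) -> (-38.933,14.056), length = 7
  seg 8: (-38.933,14.056) -> (-43.763,12.761), length = 5
  seg 9: (-43.763,12.761) -> (-50.524,10.95), length = 7
  seg 10: (-50.524,10.95) -> (-54.854,8.45), length = 5
Total = 60

Answer: 60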